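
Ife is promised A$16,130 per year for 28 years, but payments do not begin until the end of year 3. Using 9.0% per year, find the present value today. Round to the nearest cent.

PV at t=2 (ordinary 28-year annuity): 16130 × a(28|0.09) = 16130 × 10.116128 = 163,173.1506
PV₀ = 163,173.1506 / (1+0.09)^2 = 163,173.1506 / 1.188100 = 137,339.5763

A$137,339.58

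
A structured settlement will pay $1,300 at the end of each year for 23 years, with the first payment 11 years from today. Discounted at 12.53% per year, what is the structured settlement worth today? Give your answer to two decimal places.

$2,975.53

PV at t=10 (ordinary 23-year annuity): 1300 × a(23|0.1253) = 1300 × 7.452550 = 9,688.3145
Discount back 10 years: 9,688.3145 × (1+0.1253)^(−10) = 9,688.3145 × 0.307126 = 2,975.5348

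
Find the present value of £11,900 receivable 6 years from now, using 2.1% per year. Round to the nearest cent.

PV = 11,900 / (1 + 0.021)^6 = 11,900 / 1.132803 = 10,504.9142

£10,504.91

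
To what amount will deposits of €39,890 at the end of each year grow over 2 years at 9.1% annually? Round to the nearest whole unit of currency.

Accumulation factor s(2|0.091) = 2.091000; FV = 39890 × 2.091000 = 83,409.9900

€83,410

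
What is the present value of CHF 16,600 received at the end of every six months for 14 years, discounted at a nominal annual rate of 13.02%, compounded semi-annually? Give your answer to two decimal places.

With 2 periods per year: i = 0.0651, n = 28.
PV = 16600 × [1 − (1+0.0651)^(−28)] / 0.0651 = 16600 × 12.733813 = 211,381.2911

CHF 211,381.29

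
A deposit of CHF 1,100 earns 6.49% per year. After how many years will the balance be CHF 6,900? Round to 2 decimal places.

29.20 years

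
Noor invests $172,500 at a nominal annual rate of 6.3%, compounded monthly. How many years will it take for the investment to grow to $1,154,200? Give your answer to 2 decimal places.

30.25 years

Periodic rate i = 0.063/12 = 0.00525.
n = ln(1.1542e+06/172500) / ln(1+0.00525) = ln(6.69101) / 0.005236 = 363.0001 months
= 363.0001/12 years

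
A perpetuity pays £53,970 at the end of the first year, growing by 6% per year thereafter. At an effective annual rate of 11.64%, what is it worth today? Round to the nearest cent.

£956,914.89

PV = D₁/(r − g) = 53970/(0.1164 − 0.06) = 956,914.8936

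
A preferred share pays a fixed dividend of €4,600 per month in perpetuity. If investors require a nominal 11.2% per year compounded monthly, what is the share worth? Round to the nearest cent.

€492,857.14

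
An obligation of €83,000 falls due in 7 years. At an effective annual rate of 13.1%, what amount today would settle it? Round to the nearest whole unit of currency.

PV = FV·(1+i)^(−n) = 83,000 × 0.422437 = 35,062.2561

€35,062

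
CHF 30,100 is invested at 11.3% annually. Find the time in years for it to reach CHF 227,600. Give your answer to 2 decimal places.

18.90 years

n = ln(227600/30100) / ln(1+0.113) = ln(7.56146) / 0.107059 = 18.8967 years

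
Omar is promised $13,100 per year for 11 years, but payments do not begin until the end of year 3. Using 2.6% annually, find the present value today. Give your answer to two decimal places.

$117,737.49

PV at t=2 (ordinary 11-year annuity): 13100 × a(11|0.026) = 13100 × 9.461025 = 123,939.4308
Discount back 2 years: 123,939.4308 × (1+0.026)^(−2) = 123,939.4308 × 0.949960 = 117,737.4907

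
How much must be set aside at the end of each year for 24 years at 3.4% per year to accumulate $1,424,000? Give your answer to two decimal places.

PMT = 1.424e+06 / ( [(1+0.034)^24 − 1] / 0.034 ) = 1.424e+06 / 36.204879 = 39,331.7154

$39,331.72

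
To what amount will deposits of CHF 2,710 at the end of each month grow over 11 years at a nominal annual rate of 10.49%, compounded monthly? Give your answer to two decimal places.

CHF 667,970.00

With 12 periods per year: i = 0.00874167, n = 132.
Accumulation factor s(132|0.00874167) = 246.483396; FV = 2710 × 246.483396 = 667,970.0024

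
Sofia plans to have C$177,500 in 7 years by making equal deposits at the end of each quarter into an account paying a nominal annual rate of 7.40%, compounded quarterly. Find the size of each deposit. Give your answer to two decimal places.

Periodic rate i = 0.074/4 = 0.0185; n = 7 × 4 = 28 periods.
PMT = 177500 / ( [(1+0.0185)^28 − 1] / 0.0185 ) = 177500 / 36.256229 = 4,895.7104

C$4,895.71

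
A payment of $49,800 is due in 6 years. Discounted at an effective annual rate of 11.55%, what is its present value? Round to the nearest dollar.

PV = 49,800 / (1 + 0.1155)^6 = 49,800 / 1.926715 = 25,847.1043

$25,847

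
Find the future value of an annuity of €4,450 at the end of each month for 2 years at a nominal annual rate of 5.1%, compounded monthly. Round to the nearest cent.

With 12 periods per year: i = 0.00425, n = 24.
FV = PMT · [(1+i)^n − 1] / i = 4450 · 25.210388 = 112,186.2278

€112,186.23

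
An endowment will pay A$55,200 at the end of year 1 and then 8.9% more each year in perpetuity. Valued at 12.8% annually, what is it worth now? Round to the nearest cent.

PV = PMT / (i − g) = 55200 / (0.128 − 0.089) = 55200 / 0.039000 = 1,415,384.6154

A$1,415,384.62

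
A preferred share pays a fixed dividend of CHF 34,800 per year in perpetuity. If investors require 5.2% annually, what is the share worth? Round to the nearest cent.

PV = PMT / i = 34800 / 0.052 = 669,230.7692

CHF 669,230.77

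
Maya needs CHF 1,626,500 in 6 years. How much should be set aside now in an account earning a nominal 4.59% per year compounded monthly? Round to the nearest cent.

CHF 1,235,598.95

Periodic rate i = 0.0459/12 = 0.003825; n = 6 × 12 = 72 periods.
PV = FV·(1+i)^(−n) = 1,626,500 × 0.759667 = 1,235,598.9474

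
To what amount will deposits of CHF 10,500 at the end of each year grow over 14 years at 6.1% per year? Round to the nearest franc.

CHF 222,212

Accumulation factor s(14|0.061) = 21.163094; FV = 10500 × 21.163094 = 222,212.4905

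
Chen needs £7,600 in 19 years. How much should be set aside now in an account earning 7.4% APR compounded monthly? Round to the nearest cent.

With 12 periods per year: i = 0.00616667, n = 228.
PV = FV·(1+i)^(−n) = 7,600 × 0.246182 = 1,870.9862

£1,870.99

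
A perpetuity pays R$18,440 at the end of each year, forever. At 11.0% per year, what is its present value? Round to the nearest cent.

PV = PMT / i = 18440 / 0.11 = 167,636.3636

R$167,636.36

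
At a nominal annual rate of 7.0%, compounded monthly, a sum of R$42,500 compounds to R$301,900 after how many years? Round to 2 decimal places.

28.09 years

Periodic rate i = 0.07/12 = 0.00583333.
(1+i)^n = 301900/42500 = 7.10353, so n = ln 7.10353 / ln 1.00583 = 337.0808 months
= 337.0808/12 years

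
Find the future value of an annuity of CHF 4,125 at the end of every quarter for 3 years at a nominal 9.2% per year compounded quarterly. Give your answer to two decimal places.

CHF 56,267.60

i = 0.092/4 = 0.023 per quarter; n = 3·4 = 12.
FV = PMT · [(1+i)^n − 1] / i = 4125 · 13.640630 = 56,267.6003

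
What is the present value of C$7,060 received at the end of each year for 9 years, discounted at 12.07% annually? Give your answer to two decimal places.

Annuity factor a(9|0.1207) = 5.314102; PV = 7060 × 5.314102 = 37,517.5584

C$37,517.56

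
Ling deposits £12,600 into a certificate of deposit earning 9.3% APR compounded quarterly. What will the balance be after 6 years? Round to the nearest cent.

£21,874.22

With 4 periods per year: i = 0.02325, n = 24.
FV = 12,600 × (1 + 0.02325)^24 = 21,874.2225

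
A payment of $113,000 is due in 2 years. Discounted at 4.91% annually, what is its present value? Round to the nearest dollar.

$102,670

PV = FV·(1+i)^(−n) = 113,000 × 0.908586 = 102,670.2618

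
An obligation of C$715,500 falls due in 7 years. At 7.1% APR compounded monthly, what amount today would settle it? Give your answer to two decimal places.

With 12 periods per year: i = 0.00591667, n = 84.
PV = 715,500 / (1 + 0.00591667)^84 = 715,500 / 1.641377 = 435,914.4972

C$435,914.50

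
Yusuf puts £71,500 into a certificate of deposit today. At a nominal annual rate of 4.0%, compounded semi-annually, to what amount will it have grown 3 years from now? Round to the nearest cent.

i = 0.04/2 = 0.02 per half-year; n = 3·2 = 6.
FV = 71,500 × (1 + 0.02)^6 = 80,520.6130

£80,520.61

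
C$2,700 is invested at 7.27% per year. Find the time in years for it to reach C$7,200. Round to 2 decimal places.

13.98 years

n = ln(7200/2700) / ln(1+0.0727) = ln(2.66667) / 0.070179 = 13.9761 years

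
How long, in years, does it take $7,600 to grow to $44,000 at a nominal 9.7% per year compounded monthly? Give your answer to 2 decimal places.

Periodic rate i = 0.097/12 = 0.00808333.
(1+i)^n = 44000/7600 = 5.78947, so n = ln 5.78947 / ln 1.00808 = 218.1191 months
= 218.1191/12 years

18.18 years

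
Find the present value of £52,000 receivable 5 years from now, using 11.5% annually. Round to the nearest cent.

PV = FV·(1+i)^(−n) = 52,000 × 0.580264 = 30,173.7305

£30,173.73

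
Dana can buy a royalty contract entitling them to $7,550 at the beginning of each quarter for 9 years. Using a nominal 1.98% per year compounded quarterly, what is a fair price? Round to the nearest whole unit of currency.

$249,628

i = 0.0198/4 = 0.00495 per quarter; n = 9·4 = 36.
PV = PMT · [1 − (1+i)^(−n)] / i × (1+i) = 7550 · 33.063266 = 249,627.6597
Payments are at the start of each period, so multiply by (1+i).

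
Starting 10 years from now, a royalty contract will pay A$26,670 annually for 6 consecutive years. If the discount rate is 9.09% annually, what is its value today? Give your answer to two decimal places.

A$54,531.25

Value one period before first payment (t=9): 26670 × [1 − (1+0.0909)^(−6)] / 0.0909 = 26670 × 4.473907 = 119,319.0979
Discount back 9 years: 119,319.0979 × (1+0.0909)^(−9) = 119,319.0979 × 0.457020 = 54,531.2541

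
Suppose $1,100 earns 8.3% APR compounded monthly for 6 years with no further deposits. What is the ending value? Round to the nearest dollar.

$1,807

With 12 periods per year: i = 0.00691667, n = 72.
FV = PV·(1+i)^n = 1,100 × 1.642609 = 1,806.8696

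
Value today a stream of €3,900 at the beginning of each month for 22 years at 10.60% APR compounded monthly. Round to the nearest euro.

€401,714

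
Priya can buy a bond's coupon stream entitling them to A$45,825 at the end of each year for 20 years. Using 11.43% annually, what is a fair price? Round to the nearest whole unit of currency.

A$354,892

Annuity factor a(20|0.1143) = 7.744496; PV = 45825 × 7.744496 = 354,891.5330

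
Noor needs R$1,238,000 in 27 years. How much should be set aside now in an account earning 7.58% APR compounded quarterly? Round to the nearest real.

R$163,009

Periodic rate i = 0.0758/4 = 0.01895; n = 27 × 4 = 108 periods.
PV = FV·(1+i)^(−n) = 1,238,000 × 0.131671 = 163,008.5149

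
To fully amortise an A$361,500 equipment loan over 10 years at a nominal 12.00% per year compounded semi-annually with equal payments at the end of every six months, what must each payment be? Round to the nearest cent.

With 2 periods per year: i = 0.06, n = 20.
Annuity-PV factor = 11.469921; PMT = 361500 / 11.469921 = 31,517.2173

A$31,517.22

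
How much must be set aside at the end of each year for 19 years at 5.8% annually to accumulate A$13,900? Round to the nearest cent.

A$420.12

PMT = 13900 / ( [(1+0.058)^19 − 1] / 0.058 ) = 13900 / 33.085464 = 420.1241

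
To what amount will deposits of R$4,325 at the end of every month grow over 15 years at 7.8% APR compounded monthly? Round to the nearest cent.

R$1,470,378.17

With 12 periods per year: i = 0.0065, n = 180.
FV = 4325 × [(1+0.0065)^180 − 1] / 0.0065 = 4325 × 339.971832 = 1,470,378.1736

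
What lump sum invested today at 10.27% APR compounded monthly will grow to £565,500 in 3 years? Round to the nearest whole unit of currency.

With 12 periods per year: i = 0.00855833, n = 36.
PV = 565,500 / (1 + 0.00855833)^36 = 565,500 / 1.359054 = 416,098.1760

£416,098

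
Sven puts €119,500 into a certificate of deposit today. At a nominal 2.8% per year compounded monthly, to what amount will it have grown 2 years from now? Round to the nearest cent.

With 12 periods per year: i = 0.00233333, n = 24.
FV = 119,500 × (1 + 0.00233333)^24 = 126,374.6793

€126,374.68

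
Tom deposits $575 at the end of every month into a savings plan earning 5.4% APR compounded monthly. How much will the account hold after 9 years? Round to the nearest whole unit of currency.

$79,737

Periodic rate i = 0.054/12 = 0.0045; n = 9 × 12 = 108 periods.
FV = 575 × [(1+0.0045)^108 − 1] / 0.0045 = 575 × 138.672992 = 79,736.9706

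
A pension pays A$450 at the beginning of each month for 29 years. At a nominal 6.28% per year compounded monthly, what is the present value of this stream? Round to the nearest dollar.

i = 0.0628/12 = 0.00523333 per month; n = 29·12 = 348.
Annuity factor a(348|0.00523333) × (1+i) = 160.849795; PV = 450 × 160.849795 = 72,382.4080
Payments are at the start of each period, so multiply by (1+i).

A$72,382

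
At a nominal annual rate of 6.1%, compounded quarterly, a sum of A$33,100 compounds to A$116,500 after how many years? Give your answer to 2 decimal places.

20.79 years

Periodic rate i = 0.061/4 = 0.01525.
(1+i)^n = 116500/33100 = 3.51964, so n = ln 3.51964 / ln 1.01525 = 83.1429 quarters
= 83.1429/4 years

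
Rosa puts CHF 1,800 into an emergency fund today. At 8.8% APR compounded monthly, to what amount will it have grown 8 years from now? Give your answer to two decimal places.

i = 0.088/12 = 0.00733333 per month; n = 8·12 = 96.
FV = 1,800 × (1 + 0.00733333)^96 = 3,629.9464

CHF 3,629.95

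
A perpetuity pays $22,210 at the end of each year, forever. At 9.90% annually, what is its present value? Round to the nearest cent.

PV = PMT / i = 22210 / 0.099 = 224,343.4343

$224,343.43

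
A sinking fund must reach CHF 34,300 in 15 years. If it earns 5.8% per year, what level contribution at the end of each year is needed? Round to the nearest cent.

CHF 1,496.22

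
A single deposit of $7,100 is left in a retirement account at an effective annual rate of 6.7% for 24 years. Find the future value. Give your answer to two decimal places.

7,100 × (1+0.067)^24 = 7,100 × 4.741831 = 33,666.9997

$33,667.00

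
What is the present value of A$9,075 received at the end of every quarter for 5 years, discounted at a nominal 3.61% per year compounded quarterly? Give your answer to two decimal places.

A$165,382.31

i = 0.0361/4 = 0.009025 per quarter; n = 5·4 = 20.
Annuity factor a(20|0.009025) = 18.223946; PV = 9075 × 18.223946 = 165,382.3140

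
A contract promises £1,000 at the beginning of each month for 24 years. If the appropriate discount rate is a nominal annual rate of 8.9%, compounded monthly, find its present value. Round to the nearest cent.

£119,659.21

With 12 periods per year: i = 0.00741667, n = 288.
PV = 1000 × [1 − (1+0.00741667)^(−288)] / 0.00741667 × (1+i) = 1000 × 119.659209 = 119,659.2091
Payments are at the start of each period, so multiply by (1+i).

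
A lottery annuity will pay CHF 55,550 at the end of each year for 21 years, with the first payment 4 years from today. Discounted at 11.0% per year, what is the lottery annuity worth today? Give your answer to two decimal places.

CHF 327,990.63

PV at t=3 (ordinary 21-year annuity): 55550 × a(21|0.11) = 55550 × 8.075070 = 448,570.1594
Discount back 3 years: 448,570.1594 × (1+0.11)^(−3) = 448,570.1594 × 0.731191 = 327,990.6345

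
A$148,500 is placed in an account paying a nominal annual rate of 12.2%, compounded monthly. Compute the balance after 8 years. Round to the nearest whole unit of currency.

i = 0.122/12 = 0.0101667 per month; n = 8·12 = 96.
148,500 × (1+0.0101667)^96 = 148,500 × 2.640774 = 392,154.9324

A$392,155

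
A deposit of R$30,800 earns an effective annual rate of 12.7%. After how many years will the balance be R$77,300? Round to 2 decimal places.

7.70 years

n = ln(77300/30800) / ln(1+0.127) = ln(2.50974) / 0.119559 = 7.6964 years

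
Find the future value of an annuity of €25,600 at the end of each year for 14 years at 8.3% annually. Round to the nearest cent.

Accumulation factor s(14|0.083) = 24.741004; FV = 25600 × 24.741004 = 633,369.6905

€633,369.69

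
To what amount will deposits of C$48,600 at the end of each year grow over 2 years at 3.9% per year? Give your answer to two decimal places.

Accumulation factor s(2|0.039) = 2.039000; FV = 48600 × 2.039000 = 99,095.4000

C$99,095.40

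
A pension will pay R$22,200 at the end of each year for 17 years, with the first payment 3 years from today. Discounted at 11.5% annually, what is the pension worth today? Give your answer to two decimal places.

R$130,873.97

PV at t=2 (ordinary 17-year annuity): 22200 × a(17|0.115) = 22200 × 7.329090 = 162,705.7967
Discount back 2 years: 162,705.7967 × (1+0.115)^(−2) = 162,705.7967 × 0.804360 = 130,873.9743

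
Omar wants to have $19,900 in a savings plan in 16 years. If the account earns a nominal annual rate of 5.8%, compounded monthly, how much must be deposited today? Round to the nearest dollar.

$7,885

Periodic rate i = 0.058/12 = 0.00483333; n = 16 × 12 = 192 periods.
PV = FV·(1+i)^(−n) = 19,900 × 0.396228 = 7,884.9446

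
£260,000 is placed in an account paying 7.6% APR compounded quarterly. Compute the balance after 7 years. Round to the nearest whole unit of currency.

£440,403

i = 0.076/4 = 0.019 per quarter; n = 7·4 = 28.
FV = PV·(1+i)^n = 260,000 × 1.693859 = 440,403.2347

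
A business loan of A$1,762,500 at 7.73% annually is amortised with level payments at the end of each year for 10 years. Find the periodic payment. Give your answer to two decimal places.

A$259,474.60

Annuity-PV factor = 6.792572; PMT = 1.7625e+06 / 6.792572 = 259,474.5990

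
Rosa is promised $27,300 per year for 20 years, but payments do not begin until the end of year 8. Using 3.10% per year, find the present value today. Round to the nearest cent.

$324,993.42

PV at t=7 (ordinary 20-year annuity): 27300 × a(20|0.031) = 27300 × 14.740852 = 402,425.2577
PV₀ = 402,425.2577 / (1+0.031)^7 = 402,425.2577 / 1.238257 = 324,993.4243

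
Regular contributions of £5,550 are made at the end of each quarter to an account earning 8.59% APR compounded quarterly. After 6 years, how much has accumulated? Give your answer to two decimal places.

Periodic rate i = 0.0859/4 = 0.021475; n = 6 × 4 = 24 periods.
Accumulation factor s(24|0.021475) = 30.975447; FV = 5550 × 30.975447 = 171,913.7301

£171,913.73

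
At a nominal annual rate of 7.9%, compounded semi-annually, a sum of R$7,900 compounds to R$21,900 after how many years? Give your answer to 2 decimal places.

13.16 years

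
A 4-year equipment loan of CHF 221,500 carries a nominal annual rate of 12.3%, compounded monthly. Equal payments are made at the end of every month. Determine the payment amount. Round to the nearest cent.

CHF 5,865.62

With 12 periods per year: i = 0.01025, n = 48.
Annuity-PV factor = 37.762392; PMT = 221500 / 37.762392 = 5,865.6242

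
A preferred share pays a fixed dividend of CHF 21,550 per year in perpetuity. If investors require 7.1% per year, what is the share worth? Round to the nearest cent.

CHF 303,521.13

PV = PMT / i = 21550 / 0.071 = 303,521.1268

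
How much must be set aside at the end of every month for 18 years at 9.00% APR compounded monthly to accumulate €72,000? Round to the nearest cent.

€134.24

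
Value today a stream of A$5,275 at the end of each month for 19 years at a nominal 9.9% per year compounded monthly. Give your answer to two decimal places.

With 12 periods per year: i = 0.00825, n = 228.
PV = 5275 × [1 − (1+0.00825)^(−228)] / 0.00825 = 5275 × 102.591702 = 541,171.2275

A$541,171.23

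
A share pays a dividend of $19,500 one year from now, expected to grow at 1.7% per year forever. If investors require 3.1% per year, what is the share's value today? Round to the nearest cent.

$1,392,857.14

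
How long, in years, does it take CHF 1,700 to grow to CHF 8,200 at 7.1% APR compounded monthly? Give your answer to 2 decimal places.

22.23 years

Periodic rate i = 0.071/12 = 0.00591667.
(1+i)^n = 8200/1700 = 4.82353, so n = ln 4.82353 / ln 1.00592 = 266.7306 months
= 266.7306/12 years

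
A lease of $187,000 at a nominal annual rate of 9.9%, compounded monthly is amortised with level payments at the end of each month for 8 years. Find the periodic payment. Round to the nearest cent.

i = 0.099/12 = 0.00825 per month; n = 8·12 = 96.
PMT = 187000 / ( [1 − (1+0.00825)^(−96)] / 0.00825 ) = 187000 / 66.131871 = 2,827.6835

$2,827.68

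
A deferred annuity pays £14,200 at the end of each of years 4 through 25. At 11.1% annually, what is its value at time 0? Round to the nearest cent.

£84,080.53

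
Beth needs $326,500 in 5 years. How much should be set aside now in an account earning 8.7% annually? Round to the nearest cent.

$215,147.08

PV = FV·(1+i)^(−n) = 326,500 × 0.658950 = 215,147.0845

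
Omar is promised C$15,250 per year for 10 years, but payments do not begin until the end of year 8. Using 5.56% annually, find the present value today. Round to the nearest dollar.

C$78,480

PV at t=7 (ordinary 10-year annuity): 15250 × a(10|0.0556) = 15250 × 7.515980 = 114,618.6963
PV₀ = 114,618.6963 / (1+0.0556)^7 = 114,618.6963 / 1.460480 = 78,480.1444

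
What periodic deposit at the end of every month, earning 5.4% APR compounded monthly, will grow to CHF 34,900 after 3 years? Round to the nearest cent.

With 12 periods per year: i = 0.0045, n = 36.
PMT = 34900 / ( [(1+0.0045)^36 − 1] / 0.0045 ) = 34900 / 38.985111 = 895.2136

CHF 895.21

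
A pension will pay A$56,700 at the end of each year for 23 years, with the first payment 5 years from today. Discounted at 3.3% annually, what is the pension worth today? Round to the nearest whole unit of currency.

Value one period before first payment (t=4): 56700 × [1 − (1+0.033)^(−23)] / 0.033 = 56700 × 15.942229 = 903,924.3996
Discount back 4 years: 903,924.3996 × (1+0.033)^(−4) = 903,924.3996 × 0.878211 = 793,836.0609

A$793,836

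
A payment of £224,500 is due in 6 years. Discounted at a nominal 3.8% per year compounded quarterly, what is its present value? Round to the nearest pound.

£178,922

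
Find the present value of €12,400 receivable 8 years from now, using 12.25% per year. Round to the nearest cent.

Discount factor = (1+0.1225)^(−8) = 0.396743; PV = 12,400 × 0.396743 = 4,919.6124

€4,919.61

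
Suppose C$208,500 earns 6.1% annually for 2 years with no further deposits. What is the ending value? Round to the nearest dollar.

C$234,713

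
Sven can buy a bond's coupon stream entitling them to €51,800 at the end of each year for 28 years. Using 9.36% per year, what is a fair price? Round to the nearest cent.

Annuity factor a(28|0.0936) = 9.811420; PV = 51800 × 9.811420 = 508,231.5581

€508,231.56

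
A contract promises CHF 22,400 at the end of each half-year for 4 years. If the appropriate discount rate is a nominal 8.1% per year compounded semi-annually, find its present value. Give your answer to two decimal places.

Periodic rate i = 0.081/2 = 0.0405; n = 4 × 2 = 8 periods.
PV = PMT · [1 − (1+i)^(−n)] / i = 22400 · 6.718866 = 150,502.5976

CHF 150,502.60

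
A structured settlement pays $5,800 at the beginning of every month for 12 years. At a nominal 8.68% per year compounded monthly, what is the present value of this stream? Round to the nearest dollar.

With 12 periods per year: i = 0.00723333, n = 144.
Annuity factor a(144|0.00723333) × (1+i) = 89.924805; PV = 5800 × 89.924805 = 521,563.8664
(Beginning-of-period payments → annuity-due factor ×(1+i).)

$521,564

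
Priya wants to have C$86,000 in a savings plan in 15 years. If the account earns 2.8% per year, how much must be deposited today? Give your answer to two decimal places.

C$56,833.15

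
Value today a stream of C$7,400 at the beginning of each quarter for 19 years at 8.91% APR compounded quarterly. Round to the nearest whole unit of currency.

With 4 periods per year: i = 0.022275, n = 76.
PV = PMT · [1 − (1+i)^(−n)] / i × (1+i) = 7400 · 37.291332 = 275,955.8561
(annuity-due: payments at period start, so ×(1+i).)

C$275,956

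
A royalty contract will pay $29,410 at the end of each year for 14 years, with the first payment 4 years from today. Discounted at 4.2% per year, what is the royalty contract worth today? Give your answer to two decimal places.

Value one period before first payment (t=3): 29410 × [1 − (1+0.042)^(−14)] / 0.042 = 29410 × 10.425009 = 306,599.5042
Discount back 3 years: 306,599.5042 × (1+0.042)^(−3) = 306,599.5042 × 0.883887 = 270,999.3763

$270,999.38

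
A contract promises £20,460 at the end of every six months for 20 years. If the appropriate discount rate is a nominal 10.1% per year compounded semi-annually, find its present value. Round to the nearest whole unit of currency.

£348,684

Periodic rate i = 0.101/2 = 0.0505; n = 20 × 2 = 40 periods.
PV = PMT · [1 − (1+i)^(−n)] / i = 20460 · 17.042252 = 348,684.4706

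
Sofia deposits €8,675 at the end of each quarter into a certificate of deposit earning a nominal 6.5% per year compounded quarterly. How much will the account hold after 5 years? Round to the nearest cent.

With 4 periods per year: i = 0.01625, n = 20.
FV = PMT · [(1+i)^n − 1] / i = 8675 · 23.410448 = 203,085.6337

€203,085.63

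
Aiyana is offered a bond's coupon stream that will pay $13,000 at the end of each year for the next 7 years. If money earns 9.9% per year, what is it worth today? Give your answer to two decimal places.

$63,498.36

PV = 13000 × [1 − (1+0.099)^(−7)] / 0.099 = 13000 × 4.884489 = 63,498.3586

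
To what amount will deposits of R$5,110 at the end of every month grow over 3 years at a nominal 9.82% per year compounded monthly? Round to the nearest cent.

With 12 periods per year: i = 0.00818333, n = 36.
FV = PMT · [(1+i)^n − 1] / i = 5110 · 41.667689 = 212,921.8928

R$212,921.89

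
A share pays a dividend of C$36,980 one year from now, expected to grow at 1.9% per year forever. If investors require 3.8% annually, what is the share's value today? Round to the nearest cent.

C$1,946,315.79

PV = PMT / (i − g) = 36980 / (0.038 − 0.019) = 36980 / 0.019000 = 1,946,315.7895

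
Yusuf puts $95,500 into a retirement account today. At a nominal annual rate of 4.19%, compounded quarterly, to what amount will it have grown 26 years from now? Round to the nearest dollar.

$282,269

With 4 periods per year: i = 0.010475, n = 104.
FV = PV·(1+i)^n = 95,500 × 2.955695 = 282,268.8681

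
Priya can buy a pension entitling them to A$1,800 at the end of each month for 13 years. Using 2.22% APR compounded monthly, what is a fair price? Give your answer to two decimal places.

A$243,718.36

With 12 periods per year: i = 0.00185, n = 156.
PV = 1800 × [1 − (1+0.00185)^(−156)] / 0.00185 = 1800 × 135.399090 = 243,718.3625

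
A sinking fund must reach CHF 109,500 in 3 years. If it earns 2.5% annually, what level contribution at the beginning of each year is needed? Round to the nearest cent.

CHF 34,734.17

PMT = 109500 / ( [(1+0.025)^3 − 1] / 0.025 × (1+i) ) = 109500 / 3.152516 = 34,734.1657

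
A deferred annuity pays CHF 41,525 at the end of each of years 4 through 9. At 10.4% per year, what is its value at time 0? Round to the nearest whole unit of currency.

CHF 132,844

PV at t=3 (ordinary 6-year annuity): 41525 × a(6|0.104) = 41525 × 4.304679 = 178,751.7994
Discount back 3 years: 178,751.7994 × (1+0.104)^(−3) = 178,751.7994 × 0.743178 = 132,844.3849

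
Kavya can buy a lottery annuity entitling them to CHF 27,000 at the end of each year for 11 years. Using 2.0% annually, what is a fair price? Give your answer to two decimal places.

CHF 264,244.90

PV = PMT · [1 − (1+i)^(−n)] / i = 27000 · 9.786848 = 264,244.8972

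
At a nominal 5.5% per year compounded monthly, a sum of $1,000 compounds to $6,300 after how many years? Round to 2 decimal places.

Periodic rate i = 0.055/12 = 0.00458333.
n = ln(6300/1000) / ln(1+0.00458333) = ln(6.30000) / 0.004573 = 402.4940 months
= 402.4940/12 years

33.54 years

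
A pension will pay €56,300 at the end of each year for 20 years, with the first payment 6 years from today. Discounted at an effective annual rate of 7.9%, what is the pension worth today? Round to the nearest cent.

€380,776.03

Value one period before first payment (t=5): 56300 × [1 − (1+0.079)^(−20)] / 0.079 = 56300 × 9.891643 = 556,899.4934
PV₀ = 556,899.4934 / (1+0.079)^5 = 556,899.4934 / 1.462538 = 380,776.0281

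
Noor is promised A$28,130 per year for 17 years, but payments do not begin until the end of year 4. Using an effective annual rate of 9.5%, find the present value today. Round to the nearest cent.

A$177,316.76

PV at t=3 (ordinary 17-year annuity): 28130 × a(17|0.095) = 28130 × 8.276037 = 232,804.9147
PV₀ = 232,804.9147 / (1+0.095)^3 = 232,804.9147 / 1.312932 = 177,316.7599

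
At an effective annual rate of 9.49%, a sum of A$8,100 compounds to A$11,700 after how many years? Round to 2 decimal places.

(1+i)^n = 11700/8100 = 1.44444, so n = ln 1.44444 / ln 1.0949 = 4.0560 years

4.06 years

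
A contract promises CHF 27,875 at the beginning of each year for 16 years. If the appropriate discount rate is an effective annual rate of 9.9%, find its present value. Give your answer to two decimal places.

CHF 241,110.20

Annuity factor a(16|0.099) × (1+i) = 8.649693; PV = 27875 × 8.649693 = 241,110.2043
(annuity-due: payments at period start, so ×(1+i).)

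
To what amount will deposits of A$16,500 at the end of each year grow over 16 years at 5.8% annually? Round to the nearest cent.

A$416,692.58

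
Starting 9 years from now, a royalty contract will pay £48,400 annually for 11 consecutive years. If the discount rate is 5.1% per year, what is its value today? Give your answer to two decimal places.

£268,633.02

PV at t=8 (ordinary 11-year annuity): 48400 × a(11|0.051) = 48400 × 8.262962 = 399,927.3639
PV₀ = 399,927.3639 / (1+0.051)^8 = 399,927.3639 / 1.488750 = 268,633.0186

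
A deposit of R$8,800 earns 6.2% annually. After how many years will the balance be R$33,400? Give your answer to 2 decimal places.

n = ln(33400/8800) / ln(1+0.062) = ln(3.79545) / 0.060154 = 22.1732 years

22.17 years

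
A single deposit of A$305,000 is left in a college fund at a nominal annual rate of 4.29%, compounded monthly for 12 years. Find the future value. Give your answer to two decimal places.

A$509,889.36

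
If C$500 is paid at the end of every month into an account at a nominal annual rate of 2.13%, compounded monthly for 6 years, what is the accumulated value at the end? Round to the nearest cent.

C$38,365.35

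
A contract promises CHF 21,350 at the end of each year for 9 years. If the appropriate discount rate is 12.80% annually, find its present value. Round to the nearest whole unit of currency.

PV = PMT · [1 − (1+i)^(−n)] / i = 21350 · 5.170042 = 110,380.3915

CHF 110,380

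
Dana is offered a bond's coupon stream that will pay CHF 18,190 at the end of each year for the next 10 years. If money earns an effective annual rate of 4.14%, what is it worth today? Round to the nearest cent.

Annuity factor a(10|0.0414) = 8.054662; PV = 18190 × 8.054662 = 146,514.2960

CHF 146,514.30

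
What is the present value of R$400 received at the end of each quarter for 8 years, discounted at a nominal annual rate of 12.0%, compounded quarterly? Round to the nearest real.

With 4 periods per year: i = 0.03, n = 32.
PV = PMT · [1 − (1+i)^(−n)] / i = 400 · 20.388766 = 8,155.5062

R$8,156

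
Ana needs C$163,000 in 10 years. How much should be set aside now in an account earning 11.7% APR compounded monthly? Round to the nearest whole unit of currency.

i = 0.117/12 = 0.00975 per month; n = 10·12 = 120.
Discount factor = (1+0.00975)^(−120) = 0.312131; PV = 163,000 × 0.312131 = 50,877.3150

C$50,877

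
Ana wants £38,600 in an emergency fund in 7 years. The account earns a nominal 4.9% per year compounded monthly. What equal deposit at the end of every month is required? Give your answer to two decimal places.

i = 0.049/12 = 0.00408333 per month; n = 7·12 = 84.
PMT = 38600 / ( [(1+0.00408333)^84 − 1] / 0.00408333 ) = 38600 / 99.963662 = 386.1403

£386.14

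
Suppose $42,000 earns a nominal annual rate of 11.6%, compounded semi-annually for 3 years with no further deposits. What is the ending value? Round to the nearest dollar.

$58,907

i = 0.116/2 = 0.058 per half-year; n = 3·2 = 6.
FV = 42,000 × (1 + 0.058)^6 = 58,906.5105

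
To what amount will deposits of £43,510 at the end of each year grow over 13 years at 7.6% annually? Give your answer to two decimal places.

FV = PMT · [(1+i)^n − 1] / i = 43510 · 20.941442 = 911,162.1529

£911,162.15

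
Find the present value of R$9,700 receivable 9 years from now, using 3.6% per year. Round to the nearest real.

R$7,056

Discount factor = (1+0.036)^(−9) = 0.727381; PV = 9,700 × 0.727381 = 7,055.5997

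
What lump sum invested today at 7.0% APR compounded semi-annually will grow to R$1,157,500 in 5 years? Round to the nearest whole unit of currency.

R$820,574

With 2 periods per year: i = 0.035, n = 10.
Discount factor = (1+0.035)^(−10) = 0.708919; PV = 1,157,500 × 0.708919 = 820,573.5269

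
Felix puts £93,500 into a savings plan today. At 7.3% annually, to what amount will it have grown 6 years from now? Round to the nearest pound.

FV = 93,500 × (1 + 0.073)^6 = 142,695.3900

£142,695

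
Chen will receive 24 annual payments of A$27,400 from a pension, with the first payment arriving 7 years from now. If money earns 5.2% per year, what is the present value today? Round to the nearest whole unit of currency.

Value one period before first payment (t=6): 27400 × [1 − (1+0.052)^(−24)] / 0.052 = 27400 × 13.534128 = 370,835.0957
Discount back 6 years: 370,835.0957 × (1+0.052)^(−6) = 370,835.0957 × 0.737744 = 273,581.2881

A$273,581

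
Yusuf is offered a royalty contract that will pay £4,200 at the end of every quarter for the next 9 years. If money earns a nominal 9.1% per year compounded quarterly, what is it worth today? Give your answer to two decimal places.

Periodic rate i = 0.091/4 = 0.02275; n = 9 × 4 = 36 periods.
PV = 4200 × [1 − (1+0.02275)^(−36)] / 0.02275 = 4200 × 24.398378 = 102,473.1875

£102,473.19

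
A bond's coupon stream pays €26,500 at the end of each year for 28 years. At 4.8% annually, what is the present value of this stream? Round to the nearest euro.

€403,528

PV = 26500 × [1 − (1+0.048)^(−28)] / 0.048 = 26500 × 15.227466 = 403,527.8378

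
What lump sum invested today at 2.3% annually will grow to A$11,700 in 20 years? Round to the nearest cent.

A$7,424.60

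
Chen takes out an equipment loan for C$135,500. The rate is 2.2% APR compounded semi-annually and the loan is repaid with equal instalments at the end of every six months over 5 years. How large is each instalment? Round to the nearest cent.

C$14,383.22

i = 0.022/2 = 0.011 per half-year; n = 5·2 = 10.
Annuity-PV factor = 9.420697; PMT = 135500 / 9.420697 = 14,383.2247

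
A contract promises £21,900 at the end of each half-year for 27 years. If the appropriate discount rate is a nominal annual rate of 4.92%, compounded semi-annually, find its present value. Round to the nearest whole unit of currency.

£650,596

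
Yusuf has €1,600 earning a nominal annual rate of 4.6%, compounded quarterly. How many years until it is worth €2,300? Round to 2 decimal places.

Periodic rate i = 0.046/4 = 0.0115.
(1+i)^n = 2300/1600 = 1.43750, so n = ln 1.43750 / ln 1.0115 = 31.7381 quarters
= 31.7381/4 years

7.93 years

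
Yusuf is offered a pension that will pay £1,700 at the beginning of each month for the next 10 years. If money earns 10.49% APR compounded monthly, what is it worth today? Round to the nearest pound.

With 12 periods per year: i = 0.00874167, n = 120.
PV = PMT · [1 − (1+i)^(−n)] / i × (1+i) = 1700 · 74.788633 = 127,140.6756
Payments are at the start of each period, so multiply by (1+i).

£127,141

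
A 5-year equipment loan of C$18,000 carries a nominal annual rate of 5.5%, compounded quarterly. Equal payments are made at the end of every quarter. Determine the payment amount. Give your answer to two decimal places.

C$1,035.55

Periodic rate i = 0.055/4 = 0.01375; n = 5 × 4 = 20 periods.
Annuity-PV factor = 17.382073; PMT = 18000 / 17.382073 = 1,035.5497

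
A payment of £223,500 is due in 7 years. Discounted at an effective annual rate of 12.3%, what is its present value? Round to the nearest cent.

£99,224.57

Discount factor = (1+0.123)^(−7) = 0.443958; PV = 223,500 × 0.443958 = 99,224.5719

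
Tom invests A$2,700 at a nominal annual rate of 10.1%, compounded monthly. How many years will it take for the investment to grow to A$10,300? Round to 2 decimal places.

Periodic rate i = 0.101/12 = 0.00841667.
(1+i)^n = 10300/2700 = 3.81481, so n = ln 3.81481 / ln 1.00842 = 159.7448 months
= 159.7448/12 years

13.31 years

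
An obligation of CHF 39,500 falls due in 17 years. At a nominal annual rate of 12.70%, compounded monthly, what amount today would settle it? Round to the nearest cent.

CHF 4,611.93

With 12 periods per year: i = 0.0105833, n = 204.
Discount factor = (1+0.0105833)^(−204) = 0.116758; PV = 39,500 × 0.116758 = 4,611.9253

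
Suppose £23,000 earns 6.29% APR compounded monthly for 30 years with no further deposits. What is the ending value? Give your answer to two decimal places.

£151,043.20

Periodic rate i = 0.0629/12 = 0.00524167; n = 30 × 12 = 360 periods.
FV = PV·(1+i)^n = 23,000 × 6.567096 = 151,043.2044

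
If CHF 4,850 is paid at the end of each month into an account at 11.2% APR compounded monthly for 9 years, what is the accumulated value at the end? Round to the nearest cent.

CHF 897,597.47

With 12 periods per year: i = 0.00933333, n = 108.
FV = 4850 × [(1+0.00933333)^108 − 1] / 0.00933333 = 4850 × 185.071643 = 897,597.4704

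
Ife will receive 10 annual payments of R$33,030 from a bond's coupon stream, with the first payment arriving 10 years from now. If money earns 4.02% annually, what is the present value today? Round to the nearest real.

R$187,713

PV at t=9 (ordinary 10-year annuity): 33030 × a(10|0.0402) = 33030 × 8.102826 = 267,636.3549
Discount back 9 years: 267,636.3549 × (1+0.0402)^(−9) = 267,636.3549 × 0.701372 = 187,712.6157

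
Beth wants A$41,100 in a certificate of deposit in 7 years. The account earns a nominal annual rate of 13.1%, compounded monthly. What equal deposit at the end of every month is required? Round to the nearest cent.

i = 0.131/12 = 0.0109167 per month; n = 7·12 = 84.
FV-annuity factor = 136.431107; PMT = 41100 / 136.431107 = 301.2509

A$301.25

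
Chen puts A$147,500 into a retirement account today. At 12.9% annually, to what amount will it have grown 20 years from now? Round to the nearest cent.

A$1,669,824.62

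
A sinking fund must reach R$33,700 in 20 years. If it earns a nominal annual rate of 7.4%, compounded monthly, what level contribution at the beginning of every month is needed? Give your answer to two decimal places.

Periodic rate i = 0.074/12 = 0.00616667; n = 20 × 12 = 240 periods.
PMT = 33700 / ( [(1+0.00616667)^240 − 1] / 0.00616667 × (1+i) ) = 33700 / 550.350303 = 61.2337

R$61.23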